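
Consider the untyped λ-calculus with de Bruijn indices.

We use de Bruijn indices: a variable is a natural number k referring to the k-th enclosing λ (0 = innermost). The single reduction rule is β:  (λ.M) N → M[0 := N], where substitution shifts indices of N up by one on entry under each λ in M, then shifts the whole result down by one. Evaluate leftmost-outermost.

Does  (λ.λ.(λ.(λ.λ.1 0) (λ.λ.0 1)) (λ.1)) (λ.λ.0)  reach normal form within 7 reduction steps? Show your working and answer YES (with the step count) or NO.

  start: (λ.λ.(λ.(λ.λ.1 0) (λ.λ.0 1)) (λ.1)) (λ.λ.0)
  step 1: λ.(λ.(λ.λ.1 0) (λ.λ.0 1)) (λ.1)
  step 2: λ.(λ.λ.1 0) (λ.λ.0 1)
  step 3: λ.λ.(λ.λ.0 1) 0
  step 4: λ.λ.λ.0 1

Answer: YES — reaches normal form λ.λ.λ.0 1 in 4 ≤ 7 steps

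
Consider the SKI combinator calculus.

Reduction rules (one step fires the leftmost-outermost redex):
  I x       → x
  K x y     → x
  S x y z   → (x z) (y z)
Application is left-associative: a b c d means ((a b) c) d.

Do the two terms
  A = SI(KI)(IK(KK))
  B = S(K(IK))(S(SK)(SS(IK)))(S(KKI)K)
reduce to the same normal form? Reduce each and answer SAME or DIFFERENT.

Term A:
  start: SI(KI)(IK(KK))
  →1  I(IK(KK))(KI(IK(KK)))
  →2  IK(KK)(KI(IK(KK)))
  →3  K(KK)(KI(IK(KK)))
  →4  KK

Term B:
  start: S(K(IK))(S(SK)(SS(IK)))(S(KKI)K)
  →1  K(IK)(S(KKI)K)(S(SK)(SS(IK))(S(KKI)K))
  →2  IK(S(SK)(SS(IK))(S(KKI)K))
  →3  K(S(SK)(SS(IK))(S(KKI)K))
  →4  K(SK(S(KKI)K)(SS(IK)(S(KKI)K)))
  →5  K(K(SS(IK)(S(KKI)K))(S(KKI)K(SS(IK)(S(KKI)K))))
  →6  K(SS(IK)(S(KKI)K))
  →7  K(S(S(KKI)K)(IK(S(KKI)K)))
  →8  K(S(SKK)(IK(S(KKI)K)))
  →9  K(S(SKK)(K(S(KKI)K)))
  →10  K(S(SKK)(K(SKK)))

Answer: DIFFERENT — A ⇓ KK, B ⇓ K(S(SKK)(K(SKK)))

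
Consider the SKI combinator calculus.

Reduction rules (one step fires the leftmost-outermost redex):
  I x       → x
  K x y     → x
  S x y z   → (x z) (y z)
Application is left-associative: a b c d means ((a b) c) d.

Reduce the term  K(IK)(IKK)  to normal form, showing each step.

Answer: normal form = K  (in 2 steps)

Derivation:
  start: K(IK)(IKK)
  step 1: IK
  step 2: K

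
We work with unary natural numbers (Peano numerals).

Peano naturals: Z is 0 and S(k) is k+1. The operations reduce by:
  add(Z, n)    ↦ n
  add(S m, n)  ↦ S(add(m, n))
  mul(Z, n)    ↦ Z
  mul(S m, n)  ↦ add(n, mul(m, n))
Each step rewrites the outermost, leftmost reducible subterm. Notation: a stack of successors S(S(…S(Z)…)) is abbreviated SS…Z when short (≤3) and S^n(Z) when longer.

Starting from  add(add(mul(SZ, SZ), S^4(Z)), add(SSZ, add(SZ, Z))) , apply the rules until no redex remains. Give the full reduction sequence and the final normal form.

Answer: normal form = S^8(Z)  (in 17 steps)

Reduction:
  start: add(add(mul(SZ, SZ), S^4(Z)), add(SSZ, add(SZ, Z)))
  →1  add(add(add(SZ, mul(Z, SZ)), S^4(Z)), add(SSZ, add(SZ, Z)))
  →2  add(add(S(add(Z, mul(Z, SZ))), S^4(Z)), add(SSZ, add(SZ, Z)))
  →3  add(S(add(add(Z, mul(Z, SZ)), S^4(Z))), add(SSZ, add(SZ, Z)))
  →4  S(add(add(add(Z, mul(Z, SZ)), S^4(Z)), add(SSZ, add(SZ, Z))))
  →5  S(add(add(mul(Z, SZ), S^4(Z)), add(SSZ, add(SZ, Z))))
  →6  S(add(add(Z, S^4(Z)), add(SSZ, add(SZ, Z))))
  →7  S(add(S^4(Z), add(SSZ, add(SZ, Z))))
  →8  S(S(add(SSSZ, add(SSZ, add(SZ, Z)))))
  →9  S(S(S(add(SSZ, add(SSZ, add(SZ, Z))))))
  →10  S(S(S(S(add(SZ, add(SSZ, add(SZ, Z)))))))
  →11  S(S(S(S(S(add(Z, add(SSZ, add(SZ, Z))))))))
  →12  S(S(S(S(S(add(SSZ, add(SZ, Z)))))))
  →13  S(S(S(S(S(S(add(SZ, add(SZ, Z))))))))
  →14  S(S(S(S(S(S(S(add(Z, add(SZ, Z)))))))))
  →15  S(S(S(S(S(S(S(add(SZ, Z))))))))
  →16  S(S(S(S(S(S(S(S(add(Z, Z)))))))))
  →17  S^8(Z)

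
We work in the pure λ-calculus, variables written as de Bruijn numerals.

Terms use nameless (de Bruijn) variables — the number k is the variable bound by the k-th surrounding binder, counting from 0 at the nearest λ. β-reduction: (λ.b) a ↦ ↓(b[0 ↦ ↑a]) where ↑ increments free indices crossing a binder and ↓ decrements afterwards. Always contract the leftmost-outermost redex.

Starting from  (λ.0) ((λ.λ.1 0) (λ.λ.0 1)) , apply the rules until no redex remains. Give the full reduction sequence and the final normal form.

Answer: normal form = λ.λ.0 1  (in 3 steps)

Reduction:
  start: (λ.0) ((λ.λ.1 0) (λ.λ.0 1))
  step 1: (λ.λ.1 0) (λ.λ.0 1)
  step 2: λ.(λ.λ.0 1) 0
  step 3: λ.λ.0 1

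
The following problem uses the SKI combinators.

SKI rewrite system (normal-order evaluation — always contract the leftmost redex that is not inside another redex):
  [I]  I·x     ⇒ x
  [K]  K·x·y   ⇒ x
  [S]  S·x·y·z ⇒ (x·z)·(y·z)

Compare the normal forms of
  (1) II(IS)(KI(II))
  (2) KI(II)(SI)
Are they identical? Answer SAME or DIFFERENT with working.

Term A:
  start: II(IS)(KI(II))
  step 1: I(IS)(KI(II))
  step 2: IS(KI(II))
  step 3: S(KI(II))
  step 4: SI

Term B:
  start: KI(II)(SI)
  step 1: I(SI)
  step 2: SI

Answer: SAME — A ⇓ SI, B ⇓ SI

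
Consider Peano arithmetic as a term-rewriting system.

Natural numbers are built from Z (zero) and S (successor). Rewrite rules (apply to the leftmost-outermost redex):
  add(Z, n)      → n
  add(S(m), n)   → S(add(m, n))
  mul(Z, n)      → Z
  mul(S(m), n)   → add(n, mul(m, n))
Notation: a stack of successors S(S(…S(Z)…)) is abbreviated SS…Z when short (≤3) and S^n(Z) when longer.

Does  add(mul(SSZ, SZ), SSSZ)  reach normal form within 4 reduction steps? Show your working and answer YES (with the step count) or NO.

  start: add(mul(SSZ, SZ), SSSZ)
  [1] add(add(SZ, mul(SZ, SZ)), SSSZ)
  [2] add(S(add(Z, mul(SZ, SZ))), SSSZ)
  [3] S(add(add(Z, mul(SZ, SZ)), SSSZ))
  [4] S(add(mul(SZ, SZ), SSSZ))

Answer: NO — after 4 steps the term is S(add(mul(SZ, SZ), SSSZ)), not yet normal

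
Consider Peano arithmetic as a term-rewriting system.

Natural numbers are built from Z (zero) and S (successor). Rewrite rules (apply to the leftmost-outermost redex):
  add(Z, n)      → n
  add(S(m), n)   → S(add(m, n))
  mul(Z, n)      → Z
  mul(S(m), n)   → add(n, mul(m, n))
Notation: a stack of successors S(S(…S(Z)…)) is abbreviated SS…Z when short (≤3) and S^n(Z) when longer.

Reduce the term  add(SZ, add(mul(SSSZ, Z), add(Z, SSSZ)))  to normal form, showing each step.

  start: add(SZ, add(mul(SSSZ, Z), add(Z, SSSZ)))
  →1  S(add(Z, add(mul(SSSZ, Z), add(Z, SSSZ))))
  →2  S(add(mul(SSSZ, Z), add(Z, SSSZ)))
  →3  S(add(add(Z, mul(SSZ, Z)), add(Z, SSSZ)))
  →4  S(add(mul(SSZ, Z), add(Z, SSSZ)))
  →5  S(add(add(Z, mul(SZ, Z)), add(Z, SSSZ)))
  →6  S(add(mul(SZ, Z), add(Z, SSSZ)))
  →7  S(add(add(Z, mul(Z, Z)), add(Z, SSSZ)))
  →8  S(add(mul(Z, Z), add(Z, SSSZ)))
  →9  S(add(Z, add(Z, SSSZ)))
  →10  S(add(Z, SSSZ))
  →11  S^4(Z)

Answer: normal form = S^4(Z)  (in 11 steps)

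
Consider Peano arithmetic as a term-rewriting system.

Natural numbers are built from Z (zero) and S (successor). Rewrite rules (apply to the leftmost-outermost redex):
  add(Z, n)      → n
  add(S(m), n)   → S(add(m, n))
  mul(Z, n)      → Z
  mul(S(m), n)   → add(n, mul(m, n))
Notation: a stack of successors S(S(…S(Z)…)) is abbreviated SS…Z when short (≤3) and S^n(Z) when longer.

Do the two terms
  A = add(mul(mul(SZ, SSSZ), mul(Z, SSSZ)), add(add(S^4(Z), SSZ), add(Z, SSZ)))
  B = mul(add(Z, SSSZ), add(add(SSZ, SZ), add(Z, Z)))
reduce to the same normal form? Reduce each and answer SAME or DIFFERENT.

Answer: DIFFERENT — A ⇓ S^8(Z), B ⇓ S^9(Z)

Working:
Term A:
  start: add(mul(mul(SZ, SSSZ), mul(Z, SSSZ)), add(add(S^4(Z), SSZ), add(Z, SSZ)))
  step 1: add(mul(add(SSSZ, mul(Z, SSSZ)), mul(Z, SSSZ)), add(add(S^4(Z), SSZ), add(Z, SSZ)))
  step 2: add(mul(S(add(SSZ, mul(Z, SSSZ))), mul(Z, SSSZ)), add(add(S^4(Z), SSZ), add(Z, SSZ)))
  step 3: add(add(mul(Z, SSSZ), mul(add(SSZ, mul(Z, SSSZ)), mul(Z, SSSZ))), add(add(S^4(Z), SSZ), add(Z, SSZ)))
  step 4: add(add(Z, mul(add(SSZ, mul(Z, SSSZ)), mul(Z, SSSZ))), add(add(S^4(Z), SSZ), add(Z, SSZ)))
  step 5: add(mul(add(SSZ, mul(Z, SSSZ)), mul(Z, SSSZ)), add(add(S^4(Z), SSZ), add(Z, SSZ)))
  step 6: add(mul(S(add(SZ, mul(Z, SSSZ))), mul(Z, SSSZ)), add(add(S^4(Z), SSZ), add(Z, SSZ)))
  step 7: add(add(mul(Z, SSSZ), mul(add(SZ, mul(Z, SSSZ)), mul(Z, SSSZ))), add(add(S^4(Z), SSZ), add(Z, SSZ)))
  step 8: add(add(Z, mul(add(SZ, mul(Z, SSSZ)), mul(Z, SSSZ))), add(add(S^4(Z), SSZ), add(Z, SSZ)))
  step 9: add(mul(add(SZ, mul(Z, SSSZ)), mul(Z, SSSZ)), add(add(S^4(Z), SSZ), add(Z, SSZ)))
  step 10: add(mul(S(add(Z, mul(Z, SSSZ))), mul(Z, SSSZ)), add(add(S^4(Z), SSZ), add(Z, SSZ)))
  step 11: add(add(mul(Z, SSSZ), mul(add(Z, mul(Z, SSSZ)), mul(Z, SSSZ))), add(add(S^4(Z), SSZ), add(Z, SSZ)))
  step 12: add(add(Z, mul(add(Z, mul(Z, SSSZ)), mul(Z, SSSZ))), add(add(S^4(Z), SSZ), add(Z, SSZ)))
  step 13: add(mul(add(Z, mul(Z, SSSZ)), mul(Z, SSSZ)), add(add(S^4(Z), SSZ), add(Z, SSZ)))
  step 14: add(mul(mul(Z, SSSZ), mul(Z, SSSZ)), add(add(S^4(Z), SSZ), add(Z, SSZ)))
  step 15: add(mul(Z, mul(Z, SSSZ)), add(add(S^4(Z), SSZ), add(Z, SSZ)))
  step 16: add(Z, add(add(S^4(Z), SSZ), add(Z, SSZ)))
  step 17: add(add(S^4(Z), SSZ), add(Z, SSZ))
  step 18: add(S(add(SSSZ, SSZ)), add(Z, SSZ))
  step 19: S(add(add(SSSZ, SSZ), add(Z, SSZ)))
  step 20: S(add(S(add(SSZ, SSZ)), add(Z, SSZ)))
  step 21: S(S(add(add(SSZ, SSZ), add(Z, SSZ))))
  step 22: S(S(add(S(add(SZ, SSZ)), add(Z, SSZ))))
  step 23: S(S(S(add(add(SZ, SSZ), add(Z, SSZ)))))
  step 24: S(S(S(add(S(add(Z, SSZ)), add(Z, SSZ)))))
  step 25: S(S(S(S(add(add(Z, SSZ), add(Z, SSZ))))))
  step 26: S(S(S(S(add(SSZ, add(Z, SSZ))))))
  step 27: S(S(S(S(S(add(SZ, add(Z, SSZ)))))))
  step 28: S(S(S(S(S(S(add(Z, add(Z, SSZ))))))))
  step 29: S(S(S(S(S(S(add(Z, SSZ)))))))
  step 30: S^8(Z)

Term B:
  start: mul(add(Z, SSSZ), add(add(SSZ, SZ), add(Z, Z)))
  step 1: mul(SSSZ, add(add(SSZ, SZ), add(Z, Z)))
  step 2: add(add(add(SSZ, SZ), add(Z, Z)), mul(SSZ, add(add(SSZ, SZ), add(Z, Z))))
  step 3: add(add(S(add(SZ, SZ)), add(Z, Z)), mul(SSZ, add(add(SSZ, SZ), add(Z, Z))))
  step 4: add(S(add(add(SZ, SZ), add(Z, Z))), mul(SSZ, add(add(SSZ, SZ), add(Z, Z))))
  step 5: S(add(add(add(SZ, SZ), add(Z, Z)), mul(SSZ, add(add(SSZ, SZ), add(Z, Z)))))
  step 6: S(add(add(S(add(Z, SZ)), add(Z, Z)), mul(SSZ, add(add(SSZ, SZ), add(Z, Z)))))
  step 7: S(add(S(add(add(Z, SZ), add(Z, Z))), mul(SSZ, add(add(SSZ, SZ), add(Z, Z)))))
  step 8: S(S(add(add(add(Z, SZ), add(Z, Z)), mul(SSZ, add(add(SSZ, SZ), add(Z, Z))))))
  step 9: S(S(add(add(SZ, add(Z, Z)), mul(SSZ, add(add(SSZ, SZ), add(Z, Z))))))
  step 10: S(S(add(S(add(Z, add(Z, Z))), mul(SSZ, add(add(SSZ, SZ), add(Z, Z))))))
  step 11: S(S(S(add(add(Z, add(Z, Z)), mul(SSZ, add(add(SSZ, SZ), add(Z, Z)))))))
  step 12: S(S(S(add(add(Z, Z), mul(SSZ, add(add(SSZ, SZ), add(Z, Z)))))))
  step 13: S(S(S(add(Z, mul(SSZ, add(add(SSZ, SZ), add(Z, Z)))))))
  step 14: S(S(S(mul(SSZ, add(add(SSZ, SZ), add(Z, Z))))))
  step 15: S(S(S(add(add(add(SSZ, SZ), add(Z, Z)), mul(SZ, add(add(SSZ, SZ), add(Z, Z)))))))
  step 16: S(S(S(add(add(S(add(SZ, SZ)), add(Z, Z)), mul(SZ, add(add(SSZ, SZ), add(Z, Z)))))))
  step 17: S(S(S(add(S(add(add(SZ, SZ), add(Z, Z))), mul(SZ, add(add(SSZ, SZ), add(Z, Z)))))))
  step 18: S(S(S(S(add(add(add(SZ, SZ), add(Z, Z)), mul(SZ, add(add(SSZ, SZ), add(Z, Z))))))))
  step 19: S(S(S(S(add(add(S(add(Z, SZ)), add(Z, Z)), mul(SZ, add(add(SSZ, SZ), add(Z, Z))))))))
  step 20: S(S(S(S(add(S(add(add(Z, SZ), add(Z, Z))), mul(SZ, add(add(SSZ, SZ), add(Z, Z))))))))
  step 21: S(S(S(S(S(add(add(add(Z, SZ), add(Z, Z)), mul(SZ, add(add(SSZ, SZ), add(Z, Z)))))))))
  step 22: S(S(S(S(S(add(add(SZ, add(Z, Z)), mul(SZ, add(add(SSZ, SZ), add(Z, Z)))))))))
  step 23: S(S(S(S(S(add(S(add(Z, add(Z, Z))), mul(SZ, add(add(SSZ, SZ), add(Z, Z)))))))))
  step 24: S(S(S(S(S(S(add(add(Z, add(Z, Z)), mul(SZ, add(add(SSZ, SZ), add(Z, Z))))))))))
  step 25: S(S(S(S(S(S(add(add(Z, Z), mul(SZ, add(add(SSZ, SZ), add(Z, Z))))))))))
  step 26: S(S(S(S(S(S(add(Z, mul(SZ, add(add(SSZ, SZ), add(Z, Z))))))))))
  step 27: S(S(S(S(S(S(mul(SZ, add(add(SSZ, SZ), add(Z, Z)))))))))
  step 28: S(S(S(S(S(S(add(add(add(SSZ, SZ), add(Z, Z)), mul(Z, add(add(SSZ, SZ), add(Z, Z))))))))))
  step 29: S(S(S(S(S(S(add(add(S(add(SZ, SZ)), add(Z, Z)), mul(Z, add(add(SSZ, SZ), add(Z, Z))))))))))
  step 30: S(S(S(S(S(S(add(S(add(add(SZ, SZ), add(Z, Z))), mul(Z, add(add(SSZ, SZ), add(Z, Z))))))))))
  step 31: S(S(S(S(S(S(S(add(add(add(SZ, SZ), add(Z, Z)), mul(Z, add(add(SSZ, SZ), add(Z, Z)))))))))))
  step 32: S(S(S(S(S(S(S(add(add(S(add(Z, SZ)), add(Z, Z)), mul(Z, add(add(SSZ, SZ), add(Z, Z)))))))))))
  step 33: S(S(S(S(S(S(S(add(S(add(add(Z, SZ), add(Z, Z))), mul(Z, add(add(SSZ, SZ), add(Z, Z)))))))))))
  step 34: S(S(S(S(S(S(S(S(add(add(add(Z, SZ), add(Z, Z)), mul(Z, add(add(SSZ, SZ), add(Z, Z))))))))))))
  step 35: S(S(S(S(S(S(S(S(add(add(SZ, add(Z, Z)), mul(Z, add(add(SSZ, SZ), add(Z, Z))))))))))))
  step 36: S(S(S(S(S(S(S(S(add(S(add(Z, add(Z, Z))), mul(Z, add(add(SSZ, SZ), add(Z, Z))))))))))))
  step 37: S(S(S(S(S(S(S(S(S(add(add(Z, add(Z, Z)), mul(Z, add(add(SSZ, SZ), add(Z, Z)))))))))))))
  step 38: S(S(S(S(S(S(S(S(S(add(add(Z, Z), mul(Z, add(add(SSZ, SZ), add(Z, Z)))))))))))))
  step 39: S(S(S(S(S(S(S(S(S(add(Z, mul(Z, add(add(SSZ, SZ), add(Z, Z)))))))))))))
  step 40: S(S(S(S(S(S(S(S(S(mul(Z, add(add(SSZ, SZ), add(Z, Z))))))))))))
  step 41: S^9(Z)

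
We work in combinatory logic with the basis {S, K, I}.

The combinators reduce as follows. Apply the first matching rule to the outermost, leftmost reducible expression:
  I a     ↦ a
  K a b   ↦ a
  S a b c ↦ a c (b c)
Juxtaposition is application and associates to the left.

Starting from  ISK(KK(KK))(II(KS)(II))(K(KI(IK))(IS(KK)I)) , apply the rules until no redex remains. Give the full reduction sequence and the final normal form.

  start: ISK(KK(KK))(II(KS)(II))(K(KI(IK))(IS(KK)I))
  →1  SK(KK(KK))(II(KS)(II))(K(KI(IK))(IS(KK)I))
  →2  K(II(KS)(II))(KK(KK)(II(KS)(II)))(K(KI(IK))(IS(KK)I))
  →3  II(KS)(II)(K(KI(IK))(IS(KK)I))
  →4  I(KS)(II)(K(KI(IK))(IS(KK)I))
  →5  KS(II)(K(KI(IK))(IS(KK)I))
  →6  S(K(KI(IK))(IS(KK)I))
  →7  S(KI(IK))
  →8  SI

Answer: normal form = SI  (in 8 steps)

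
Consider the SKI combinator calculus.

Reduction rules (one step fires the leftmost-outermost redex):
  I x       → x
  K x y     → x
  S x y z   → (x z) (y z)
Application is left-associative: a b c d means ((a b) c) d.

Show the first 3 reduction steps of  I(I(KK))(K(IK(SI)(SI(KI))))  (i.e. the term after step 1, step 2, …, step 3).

  start: I(I(KK))(K(IK(SI)(SI(KI))))
  step 1: I(KK)(K(IK(SI)(SI(KI))))
  step 2: KK(K(IK(SI)(SI(KI))))
  step 3: K

Answer: after 3 steps: K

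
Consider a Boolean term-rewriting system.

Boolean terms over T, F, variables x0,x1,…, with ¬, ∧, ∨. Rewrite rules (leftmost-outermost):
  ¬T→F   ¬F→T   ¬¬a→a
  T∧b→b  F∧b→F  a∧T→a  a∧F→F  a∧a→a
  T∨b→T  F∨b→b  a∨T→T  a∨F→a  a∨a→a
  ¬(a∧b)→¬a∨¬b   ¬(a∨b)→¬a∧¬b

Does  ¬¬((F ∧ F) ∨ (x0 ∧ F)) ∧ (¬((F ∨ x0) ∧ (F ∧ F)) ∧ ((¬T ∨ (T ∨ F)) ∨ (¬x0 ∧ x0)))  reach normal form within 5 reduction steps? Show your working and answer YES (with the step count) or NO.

Answer: YES — reaches normal form F in 5 ≤ 5 steps

Working:
  start: ¬¬((F ∧ F) ∨ (x0 ∧ F)) ∧ (¬((F ∨ x0) ∧ (F ∧ F)) ∧ ((¬T ∨ (T ∨ F)) ∨ (¬x0 ∧ x0)))
  [1] ((F ∧ F) ∨ (x0 ∧ F)) ∧ (¬((F ∨ x0) ∧ (F ∧ F)) ∧ ((¬T ∨ (T ∨ F)) ∨ (¬x0 ∧ x0)))
  [2] (F ∨ (x0 ∧ F)) ∧ (¬((F ∨ x0) ∧ (F ∧ F)) ∧ ((¬T ∨ (T ∨ F)) ∨ (¬x0 ∧ x0)))
  [3] (x0 ∧ F) ∧ (¬((F ∨ x0) ∧ (F ∧ F)) ∧ ((¬T ∨ (T ∨ F)) ∨ (¬x0 ∧ x0)))
  [4] F ∧ (¬((F ∨ x0) ∧ (F ∧ F)) ∧ ((¬T ∨ (T ∨ F)) ∨ (¬x0 ∧ x0)))
  [5] F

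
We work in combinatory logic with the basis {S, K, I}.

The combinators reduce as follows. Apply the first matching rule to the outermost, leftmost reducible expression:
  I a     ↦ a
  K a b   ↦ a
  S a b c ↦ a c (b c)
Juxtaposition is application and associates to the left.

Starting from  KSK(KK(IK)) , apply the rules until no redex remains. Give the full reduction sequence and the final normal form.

Answer: normal form = SK  (in 2 steps)

Reduction:
  start: KSK(KK(IK))
  [1] S(KK(IK))
  [2] SK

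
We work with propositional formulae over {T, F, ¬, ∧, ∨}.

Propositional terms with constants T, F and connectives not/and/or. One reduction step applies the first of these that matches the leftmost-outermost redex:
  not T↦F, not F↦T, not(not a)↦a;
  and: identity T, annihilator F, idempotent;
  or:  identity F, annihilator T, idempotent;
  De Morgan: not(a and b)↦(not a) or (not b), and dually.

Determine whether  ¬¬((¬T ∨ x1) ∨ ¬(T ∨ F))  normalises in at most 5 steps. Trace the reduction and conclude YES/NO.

  start: ¬¬((¬T ∨ x1) ∨ ¬(T ∨ F))
  step 1: (¬T ∨ x1) ∨ ¬(T ∨ F)
  step 2: (F ∨ x1) ∨ ¬(T ∨ F)
  step 3: x1 ∨ ¬(T ∨ F)
  step 4: x1 ∨ (¬T ∧ ¬F)
  step 5: x1 ∨ (F ∧ ¬F)

Answer: NO — after 5 steps the term is x1 ∨ (F ∧ ¬F), not yet normal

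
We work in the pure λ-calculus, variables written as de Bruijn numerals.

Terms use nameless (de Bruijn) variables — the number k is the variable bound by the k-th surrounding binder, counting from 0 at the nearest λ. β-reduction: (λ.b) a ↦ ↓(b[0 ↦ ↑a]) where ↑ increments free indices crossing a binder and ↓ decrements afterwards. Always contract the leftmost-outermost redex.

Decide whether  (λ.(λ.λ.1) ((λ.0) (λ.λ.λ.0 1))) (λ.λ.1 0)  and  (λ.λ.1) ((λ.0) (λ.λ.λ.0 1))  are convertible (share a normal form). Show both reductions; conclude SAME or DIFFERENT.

Answer: SAME — A ⇓ λ.λ.λ.λ.0 1, B ⇓ λ.λ.λ.λ.0 1

Working:
Term A:
  start: (λ.(λ.λ.1) ((λ.0) (λ.λ.λ.0 1))) (λ.λ.1 0)
  step 1: (λ.λ.1) ((λ.0) (λ.λ.λ.0 1))
  step 2: λ.(λ.0) (λ.λ.λ.0 1)
  step 3: λ.λ.λ.λ.0 1

Term B:
  start: (λ.λ.1) ((λ.0) (λ.λ.λ.0 1))
  step 1: λ.(λ.0) (λ.λ.λ.0 1)
  step 2: λ.λ.λ.λ.0 1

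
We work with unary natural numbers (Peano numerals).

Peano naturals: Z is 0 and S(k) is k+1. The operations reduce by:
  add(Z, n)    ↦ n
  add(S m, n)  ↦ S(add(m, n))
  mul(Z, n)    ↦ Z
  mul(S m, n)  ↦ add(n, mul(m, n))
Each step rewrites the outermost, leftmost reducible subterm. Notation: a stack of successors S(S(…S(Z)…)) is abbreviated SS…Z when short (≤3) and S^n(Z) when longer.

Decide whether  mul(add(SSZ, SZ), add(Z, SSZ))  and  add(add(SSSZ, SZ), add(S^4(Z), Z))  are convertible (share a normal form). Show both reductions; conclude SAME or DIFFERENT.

Term A:
  start: mul(add(SSZ, SZ), add(Z, SSZ))
  →1  mul(S(add(SZ, SZ)), add(Z, SSZ))
  →2  add(add(Z, SSZ), mul(add(SZ, SZ), add(Z, SSZ)))
  →3  add(SSZ, mul(add(SZ, SZ), add(Z, SSZ)))
  →4  S(add(SZ, mul(add(SZ, SZ), add(Z, SSZ))))
  →5  S(S(add(Z, mul(add(SZ, SZ), add(Z, SSZ)))))
  →6  S(S(mul(add(SZ, SZ), add(Z, SSZ))))
  →7  S(S(mul(S(add(Z, SZ)), add(Z, SSZ))))
  →8  S(S(add(add(Z, SSZ), mul(add(Z, SZ), add(Z, SSZ)))))
  →9  S(S(add(SSZ, mul(add(Z, SZ), add(Z, SSZ)))))
  →10  S(S(S(add(SZ, mul(add(Z, SZ), add(Z, SSZ))))))
  →11  S(S(S(S(add(Z, mul(add(Z, SZ), add(Z, SSZ)))))))
  →12  S(S(S(S(mul(add(Z, SZ), add(Z, SSZ))))))
  →13  S(S(S(S(mul(SZ, add(Z, SSZ))))))
  →14  S(S(S(S(add(add(Z, SSZ), mul(Z, add(Z, SSZ)))))))
  →15  S(S(S(S(add(SSZ, mul(Z, add(Z, SSZ)))))))
  →16  S(S(S(S(S(add(SZ, mul(Z, add(Z, SSZ))))))))
  →17  S(S(S(S(S(S(add(Z, mul(Z, add(Z, SSZ)))))))))
  →18  S(S(S(S(S(S(mul(Z, add(Z, SSZ))))))))
  →19  S^6(Z)

Term B:
  start: add(add(SSSZ, SZ), add(S^4(Z), Z))
  →1  add(S(add(SSZ, SZ)), add(S^4(Z), Z))
  →2  S(add(add(SSZ, SZ), add(S^4(Z), Z)))
  →3  S(add(S(add(SZ, SZ)), add(S^4(Z), Z)))
  →4  S(S(add(add(SZ, SZ), add(S^4(Z), Z))))
  →5  S(S(add(S(add(Z, SZ)), add(S^4(Z), Z))))
  →6  S(S(S(add(add(Z, SZ), add(S^4(Z), Z)))))
  →7  S(S(S(add(SZ, add(S^4(Z), Z)))))
  →8  S(S(S(S(add(Z, add(S^4(Z), Z))))))
  →9  S(S(S(S(add(S^4(Z), Z)))))
  →10  S(S(S(S(S(add(SSSZ, Z))))))
  →11  S(S(S(S(S(S(add(SSZ, Z)))))))
  →12  S(S(S(S(S(S(S(add(SZ, Z))))))))
  →13  S(S(S(S(S(S(S(S(add(Z, Z)))))))))
  →14  S^8(Z)

Answer: DIFFERENT — A ⇓ S^6(Z), B ⇓ S^8(Z)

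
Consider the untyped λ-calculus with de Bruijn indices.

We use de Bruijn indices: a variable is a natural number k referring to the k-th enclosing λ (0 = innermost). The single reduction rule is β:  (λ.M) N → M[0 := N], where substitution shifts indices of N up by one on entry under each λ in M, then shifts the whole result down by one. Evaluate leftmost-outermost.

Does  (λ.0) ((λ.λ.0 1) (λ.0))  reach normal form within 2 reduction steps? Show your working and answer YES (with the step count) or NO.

  start: (λ.0) ((λ.λ.0 1) (λ.0))
  [1] (λ.λ.0 1) (λ.0)
  [2] λ.0 (λ.0)

Answer: YES — reaches normal form λ.0 (λ.0) in 2 ≤ 2 steps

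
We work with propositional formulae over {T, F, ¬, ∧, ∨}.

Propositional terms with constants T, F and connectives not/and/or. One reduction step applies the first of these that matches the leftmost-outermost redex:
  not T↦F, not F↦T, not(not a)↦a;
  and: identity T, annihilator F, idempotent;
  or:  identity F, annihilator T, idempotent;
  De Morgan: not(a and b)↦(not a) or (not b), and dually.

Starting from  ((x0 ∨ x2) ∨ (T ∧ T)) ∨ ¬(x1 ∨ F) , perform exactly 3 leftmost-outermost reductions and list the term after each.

  start: ((x0 ∨ x2) ∨ (T ∧ T)) ∨ ¬(x1 ∨ F)
  →1  ((x0 ∨ x2) ∨ T) ∨ ¬(x1 ∨ F)
  →2  T ∨ ¬(x1 ∨ F)
  →3  T

Answer: after 3 steps: T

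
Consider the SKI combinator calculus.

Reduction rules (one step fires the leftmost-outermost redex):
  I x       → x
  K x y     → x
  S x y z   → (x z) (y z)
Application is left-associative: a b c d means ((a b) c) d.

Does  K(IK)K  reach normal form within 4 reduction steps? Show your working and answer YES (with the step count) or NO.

  start: K(IK)K
  →1  IK
  →2  K

Answer: YES — reaches normal form K in 2 ≤ 4 steps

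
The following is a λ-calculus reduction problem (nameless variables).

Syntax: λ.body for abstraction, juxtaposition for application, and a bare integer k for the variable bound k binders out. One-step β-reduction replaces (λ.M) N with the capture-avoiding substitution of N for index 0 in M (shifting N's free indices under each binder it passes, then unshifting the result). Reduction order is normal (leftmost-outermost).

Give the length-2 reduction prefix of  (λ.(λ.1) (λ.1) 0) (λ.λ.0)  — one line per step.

  start: (λ.(λ.1) (λ.1) 0) (λ.λ.0)
  step 1: (λ.λ.λ.0) (λ.λ.λ.0) (λ.λ.0)
  step 2: (λ.λ.0) (λ.λ.0)

Answer: after 2 steps: (λ.λ.0) (λ.λ.0)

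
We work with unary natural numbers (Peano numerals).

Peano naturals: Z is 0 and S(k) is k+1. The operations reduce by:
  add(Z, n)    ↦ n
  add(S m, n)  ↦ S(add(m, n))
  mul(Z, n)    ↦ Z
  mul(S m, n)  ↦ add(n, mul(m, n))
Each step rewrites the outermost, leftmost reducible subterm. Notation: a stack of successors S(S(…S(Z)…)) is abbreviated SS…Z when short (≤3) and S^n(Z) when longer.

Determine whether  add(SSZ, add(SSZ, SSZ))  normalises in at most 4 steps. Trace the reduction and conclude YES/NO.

  start: add(SSZ, add(SSZ, SSZ))
  →1  S(add(SZ, add(SSZ, SSZ)))
  →2  S(S(add(Z, add(SSZ, SSZ))))
  →3  S(S(add(SSZ, SSZ)))
  →4  S(S(S(add(SZ, SSZ))))

Answer: NO — after 4 steps the term is S(S(S(add(SZ, SSZ)))), not yet normal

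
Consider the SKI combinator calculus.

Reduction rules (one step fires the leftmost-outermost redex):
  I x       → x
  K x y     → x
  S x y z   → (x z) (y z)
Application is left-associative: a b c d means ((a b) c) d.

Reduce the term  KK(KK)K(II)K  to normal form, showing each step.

Answer: normal form = KK  (in 2 steps)

Working:
  start: KK(KK)K(II)K
  →1  KK(II)K
  →2  KK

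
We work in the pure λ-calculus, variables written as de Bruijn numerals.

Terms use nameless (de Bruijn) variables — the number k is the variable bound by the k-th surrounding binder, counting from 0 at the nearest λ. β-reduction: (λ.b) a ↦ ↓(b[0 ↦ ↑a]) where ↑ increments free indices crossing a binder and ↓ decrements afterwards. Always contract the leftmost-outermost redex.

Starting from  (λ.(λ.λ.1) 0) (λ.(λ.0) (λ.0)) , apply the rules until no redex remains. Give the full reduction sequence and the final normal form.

  start: (λ.(λ.λ.1) 0) (λ.(λ.0) (λ.0))
  step 1: (λ.λ.1) (λ.(λ.0) (λ.0))
  step 2: λ.λ.(λ.0) (λ.0)
  step 3: λ.λ.λ.0

Answer: normal form = λ.λ.λ.0  (in 3 steps)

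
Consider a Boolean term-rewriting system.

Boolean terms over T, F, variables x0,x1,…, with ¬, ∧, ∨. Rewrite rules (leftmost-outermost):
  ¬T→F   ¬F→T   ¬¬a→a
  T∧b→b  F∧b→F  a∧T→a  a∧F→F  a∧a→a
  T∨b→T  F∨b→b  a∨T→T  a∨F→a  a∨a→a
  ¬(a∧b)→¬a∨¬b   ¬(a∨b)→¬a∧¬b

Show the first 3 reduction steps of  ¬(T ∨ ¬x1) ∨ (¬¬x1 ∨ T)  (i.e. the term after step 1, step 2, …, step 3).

Answer: after 3 steps: F ∨ (¬¬x1 ∨ T)

Reduction:
  start: ¬(T ∨ ¬x1) ∨ (¬¬x1 ∨ T)
  →1  (¬T ∧ ¬¬x1) ∨ (¬¬x1 ∨ T)
  →2  (F ∧ ¬¬x1) ∨ (¬¬x1 ∨ T)
  →3  F ∨ (¬¬x1 ∨ T)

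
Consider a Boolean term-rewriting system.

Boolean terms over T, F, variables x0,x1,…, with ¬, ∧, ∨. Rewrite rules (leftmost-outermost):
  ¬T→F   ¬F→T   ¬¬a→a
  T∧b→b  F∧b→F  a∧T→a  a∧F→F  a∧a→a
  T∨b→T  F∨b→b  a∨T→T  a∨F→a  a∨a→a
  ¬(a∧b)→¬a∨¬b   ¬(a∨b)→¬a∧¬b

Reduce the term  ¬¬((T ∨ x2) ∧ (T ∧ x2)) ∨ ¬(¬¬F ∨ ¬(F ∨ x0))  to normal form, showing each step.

Answer: normal form = x2 ∨ x0  (in 10 steps)

Reduction:
  start: ¬¬((T ∨ x2) ∧ (T ∧ x2)) ∨ ¬(¬¬F ∨ ¬(F ∨ x0))
  [1] ((T ∨ x2) ∧ (T ∧ x2)) ∨ ¬(¬¬F ∨ ¬(F ∨ x0))
  [2] (T ∧ (T ∧ x2)) ∨ ¬(¬¬F ∨ ¬(F ∨ x0))
  [3] (T ∧ x2) ∨ ¬(¬¬F ∨ ¬(F ∨ x0))
  [4] x2 ∨ ¬(¬¬F ∨ ¬(F ∨ x0))
  [5] x2 ∨ (¬¬¬F ∧ ¬¬(F ∨ x0))
  [6] x2 ∨ (¬F ∧ ¬¬(F ∨ x0))
  [7] x2 ∨ (T ∧ ¬¬(F ∨ x0))
  [8] x2 ∨ ¬¬(F ∨ x0)
  [9] x2 ∨ (F ∨ x0)
  [10] x2 ∨ x0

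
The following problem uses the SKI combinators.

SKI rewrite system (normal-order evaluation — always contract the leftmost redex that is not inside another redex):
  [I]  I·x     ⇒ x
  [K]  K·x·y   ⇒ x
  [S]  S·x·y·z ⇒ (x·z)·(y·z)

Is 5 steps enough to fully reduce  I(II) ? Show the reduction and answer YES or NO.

Answer: YES — reaches normal form I in 2 ≤ 5 steps

Working:
  start: I(II)
  [1] II
  [2] I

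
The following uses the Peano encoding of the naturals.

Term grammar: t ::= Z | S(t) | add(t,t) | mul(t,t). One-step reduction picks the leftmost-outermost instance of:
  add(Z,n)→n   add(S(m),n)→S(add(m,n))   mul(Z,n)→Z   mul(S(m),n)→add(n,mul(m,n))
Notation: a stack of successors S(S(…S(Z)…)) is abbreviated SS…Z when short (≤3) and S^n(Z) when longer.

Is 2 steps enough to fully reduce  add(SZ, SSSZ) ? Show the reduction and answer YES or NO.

  start: add(SZ, SSSZ)
  →1  S(add(Z, SSSZ))
  →2  S^4(Z)

Answer: YES — reaches normal form S^4(Z) in 2 ≤ 2 steps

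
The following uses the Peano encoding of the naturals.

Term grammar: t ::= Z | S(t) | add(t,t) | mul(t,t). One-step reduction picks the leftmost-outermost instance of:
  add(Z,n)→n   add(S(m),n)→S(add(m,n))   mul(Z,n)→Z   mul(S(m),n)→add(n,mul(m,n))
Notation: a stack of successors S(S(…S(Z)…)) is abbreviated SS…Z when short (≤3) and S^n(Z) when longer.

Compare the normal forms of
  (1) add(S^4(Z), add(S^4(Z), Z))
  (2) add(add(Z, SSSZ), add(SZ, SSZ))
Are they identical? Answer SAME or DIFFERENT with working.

Term A:
  start: add(S^4(Z), add(S^4(Z), Z))
  [1] S(add(SSSZ, add(S^4(Z), Z)))
  [2] S(S(add(SSZ, add(S^4(Z), Z))))
  [3] S(S(S(add(SZ, add(S^4(Z), Z)))))
  [4] S(S(S(S(add(Z, add(S^4(Z), Z))))))
  [5] S(S(S(S(add(S^4(Z), Z)))))
  [6] S(S(S(S(S(add(SSSZ, Z))))))
  [7] S(S(S(S(S(S(add(SSZ, Z)))))))
  [8] S(S(S(S(S(S(S(add(SZ, Z))))))))
  [9] S(S(S(S(S(S(S(S(add(Z, Z)))))))))
  [10] S^8(Z)

Term B:
  start: add(add(Z, SSSZ), add(SZ, SSZ))
  [1] add(SSSZ, add(SZ, SSZ))
  [2] S(add(SSZ, add(SZ, SSZ)))
  [3] S(S(add(SZ, add(SZ, SSZ))))
  [4] S(S(S(add(Z, add(SZ, SSZ)))))
  [5] S(S(S(add(SZ, SSZ))))
  [6] S(S(S(S(add(Z, SSZ)))))
  [7] S^6(Z)

Answer: DIFFERENT — A ⇓ S^8(Z), B ⇓ S^6(Z)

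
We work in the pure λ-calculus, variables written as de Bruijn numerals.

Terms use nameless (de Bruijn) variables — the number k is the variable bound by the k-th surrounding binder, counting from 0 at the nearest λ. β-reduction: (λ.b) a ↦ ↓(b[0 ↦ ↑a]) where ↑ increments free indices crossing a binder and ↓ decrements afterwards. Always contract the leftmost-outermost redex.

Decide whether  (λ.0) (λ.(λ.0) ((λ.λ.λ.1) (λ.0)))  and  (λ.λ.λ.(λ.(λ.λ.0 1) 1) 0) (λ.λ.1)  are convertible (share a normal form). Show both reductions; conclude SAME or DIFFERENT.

Term A:
  start: (λ.0) (λ.(λ.0) ((λ.λ.λ.1) (λ.0)))
  step 1: λ.(λ.0) ((λ.λ.λ.1) (λ.0))
  step 2: λ.(λ.λ.λ.1) (λ.0)
  step 3: λ.λ.λ.1

Term B:
  start: (λ.λ.λ.(λ.(λ.λ.0 1) 1) 0) (λ.λ.1)
  step 1: λ.λ.(λ.(λ.λ.0 1) 1) 0
  step 2: λ.λ.(λ.λ.0 1) 0
  step 3: λ.λ.λ.0 1

Answer: DIFFERENT — A ⇓ λ.λ.λ.1, B ⇓ λ.λ.λ.0 1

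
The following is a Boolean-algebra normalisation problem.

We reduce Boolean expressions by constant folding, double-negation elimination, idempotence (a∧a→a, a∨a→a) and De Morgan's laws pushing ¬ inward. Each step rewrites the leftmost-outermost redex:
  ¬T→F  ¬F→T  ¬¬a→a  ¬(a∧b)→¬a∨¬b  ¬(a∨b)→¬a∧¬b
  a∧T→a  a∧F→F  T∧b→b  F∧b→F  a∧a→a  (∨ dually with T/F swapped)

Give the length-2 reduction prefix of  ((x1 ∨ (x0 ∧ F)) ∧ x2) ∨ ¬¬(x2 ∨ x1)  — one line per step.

  start: ((x1 ∨ (x0 ∧ F)) ∧ x2) ∨ ¬¬(x2 ∨ x1)
  [1] ((x1 ∨ F) ∧ x2) ∨ ¬¬(x2 ∨ x1)
  [2] (x1 ∧ x2) ∨ ¬¬(x2 ∨ x1)

Answer: after 2 steps: (x1 ∧ x2) ∨ ¬¬(x2 ∨ x1)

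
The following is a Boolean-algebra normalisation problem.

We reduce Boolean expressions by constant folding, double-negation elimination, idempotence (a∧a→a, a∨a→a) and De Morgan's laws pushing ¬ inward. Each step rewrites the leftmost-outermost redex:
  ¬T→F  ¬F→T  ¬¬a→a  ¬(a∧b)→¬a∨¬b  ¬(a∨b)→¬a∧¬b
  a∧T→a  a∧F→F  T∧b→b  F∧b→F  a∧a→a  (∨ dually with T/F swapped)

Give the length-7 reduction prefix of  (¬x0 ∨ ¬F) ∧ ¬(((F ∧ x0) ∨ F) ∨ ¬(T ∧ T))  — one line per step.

Answer: after 7 steps: ((T ∨ ¬x0) ∧ ¬F) ∧ ¬¬(T ∧ T)

Reduction:
  start: (¬x0 ∨ ¬F) ∧ ¬(((F ∧ x0) ∨ F) ∨ ¬(T ∧ T))
  [1] (¬x0 ∨ T) ∧ ¬(((F ∧ x0) ∨ F) ∨ ¬(T ∧ T))
  [2] T ∧ ¬(((F ∧ x0) ∨ F) ∨ ¬(T ∧ T))
  [3] ¬(((F ∧ x0) ∨ F) ∨ ¬(T ∧ T))
  [4] ¬((F ∧ x0) ∨ F) ∧ ¬¬(T ∧ T)
  [5] (¬(F ∧ x0) ∧ ¬F) ∧ ¬¬(T ∧ T)
  [6] ((¬F ∨ ¬x0) ∧ ¬F) ∧ ¬¬(T ∧ T)
  [7] ((T ∨ ¬x0) ∧ ¬F) ∧ ¬¬(T ∧ T)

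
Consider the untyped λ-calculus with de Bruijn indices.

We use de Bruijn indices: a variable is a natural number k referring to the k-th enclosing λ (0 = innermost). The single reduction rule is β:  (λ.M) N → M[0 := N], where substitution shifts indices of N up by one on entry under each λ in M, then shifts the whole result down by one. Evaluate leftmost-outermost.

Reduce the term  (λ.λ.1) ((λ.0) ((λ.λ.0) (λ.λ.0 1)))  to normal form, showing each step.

Answer: normal form = λ.λ.0  (in 3 steps)

Derivation:
  start: (λ.λ.1) ((λ.0) ((λ.λ.0) (λ.λ.0 1)))
  step 1: λ.(λ.0) ((λ.λ.0) (λ.λ.0 1))
  step 2: λ.(λ.λ.0) (λ.λ.0 1)
  step 3: λ.λ.0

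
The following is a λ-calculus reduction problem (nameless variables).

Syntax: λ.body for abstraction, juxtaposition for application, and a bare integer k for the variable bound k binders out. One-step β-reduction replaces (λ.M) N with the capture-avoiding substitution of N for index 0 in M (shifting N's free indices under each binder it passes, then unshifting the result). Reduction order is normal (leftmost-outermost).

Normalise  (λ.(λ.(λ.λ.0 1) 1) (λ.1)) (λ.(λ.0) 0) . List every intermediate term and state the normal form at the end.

Answer: normal form = λ.0 (λ.0)  (in 4 steps)

Working:
  start: (λ.(λ.(λ.λ.0 1) 1) (λ.1)) (λ.(λ.0) 0)
  step 1: (λ.(λ.λ.0 1) (λ.(λ.0) 0)) (λ.λ.(λ.0) 0)
  step 2: (λ.λ.0 1) (λ.(λ.0) 0)
  step 3: λ.0 (λ.(λ.0) 0)
  step 4: λ.0 (λ.0)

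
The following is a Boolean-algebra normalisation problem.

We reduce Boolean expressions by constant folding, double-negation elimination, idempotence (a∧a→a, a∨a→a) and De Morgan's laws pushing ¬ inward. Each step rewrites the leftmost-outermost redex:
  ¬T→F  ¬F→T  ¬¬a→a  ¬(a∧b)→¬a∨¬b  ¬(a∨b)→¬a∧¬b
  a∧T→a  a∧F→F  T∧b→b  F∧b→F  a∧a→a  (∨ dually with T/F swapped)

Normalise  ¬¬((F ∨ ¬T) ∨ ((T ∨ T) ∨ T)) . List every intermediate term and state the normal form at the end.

  start: ¬¬((F ∨ ¬T) ∨ ((T ∨ T) ∨ T))
  →1  (F ∨ ¬T) ∨ ((T ∨ T) ∨ T)
  →2  ¬T ∨ ((T ∨ T) ∨ T)
  →3  F ∨ ((T ∨ T) ∨ T)
  →4  (T ∨ T) ∨ T
  →5  T

Answer: normal form = T  (in 5 steps)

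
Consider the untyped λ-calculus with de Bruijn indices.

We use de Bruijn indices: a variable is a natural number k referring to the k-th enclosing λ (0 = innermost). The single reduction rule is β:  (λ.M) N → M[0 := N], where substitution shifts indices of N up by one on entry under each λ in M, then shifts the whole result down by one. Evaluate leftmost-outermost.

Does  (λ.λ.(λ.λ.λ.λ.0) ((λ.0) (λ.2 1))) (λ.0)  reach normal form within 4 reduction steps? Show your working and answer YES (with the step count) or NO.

  start: (λ.λ.(λ.λ.λ.λ.0) ((λ.0) (λ.2 1))) (λ.0)
  step 1: λ.(λ.λ.λ.λ.0) ((λ.0) (λ.(λ.0) 1))
  step 2: λ.λ.λ.λ.0

Answer: YES — reaches normal form λ.λ.λ.λ.0 in 2 ≤ 4 steps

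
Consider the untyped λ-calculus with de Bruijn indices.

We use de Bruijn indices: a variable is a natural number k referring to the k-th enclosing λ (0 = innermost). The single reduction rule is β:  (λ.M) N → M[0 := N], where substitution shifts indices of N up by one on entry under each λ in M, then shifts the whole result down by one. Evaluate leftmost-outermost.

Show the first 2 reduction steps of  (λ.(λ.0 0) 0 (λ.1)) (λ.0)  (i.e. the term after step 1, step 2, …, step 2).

  start: (λ.(λ.0 0) 0 (λ.1)) (λ.0)
  [1] (λ.0 0) (λ.0) (λ.λ.0)
  [2] (λ.0) (λ.0) (λ.λ.0)

Answer: after 2 steps: (λ.0) (λ.0) (λ.λ.0)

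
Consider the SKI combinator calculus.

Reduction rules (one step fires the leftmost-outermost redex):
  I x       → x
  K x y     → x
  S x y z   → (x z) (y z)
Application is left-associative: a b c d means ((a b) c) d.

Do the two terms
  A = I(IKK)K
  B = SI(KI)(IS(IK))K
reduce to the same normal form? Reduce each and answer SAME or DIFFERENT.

Term A:
  start: I(IKK)K
  step 1: IKKK
  step 2: KKK
  step 3: K

Term B:
  start: SI(KI)(IS(IK))K
  step 1: I(IS(IK))(KI(IS(IK)))K
  step 2: IS(IK)(KI(IS(IK)))K
  step 3: S(IK)(KI(IS(IK)))K
  step 4: IKK(KI(IS(IK))K)
  step 5: KK(KI(IS(IK))K)
  step 6: K

Answer: SAME — A ⇓ K, B ⇓ K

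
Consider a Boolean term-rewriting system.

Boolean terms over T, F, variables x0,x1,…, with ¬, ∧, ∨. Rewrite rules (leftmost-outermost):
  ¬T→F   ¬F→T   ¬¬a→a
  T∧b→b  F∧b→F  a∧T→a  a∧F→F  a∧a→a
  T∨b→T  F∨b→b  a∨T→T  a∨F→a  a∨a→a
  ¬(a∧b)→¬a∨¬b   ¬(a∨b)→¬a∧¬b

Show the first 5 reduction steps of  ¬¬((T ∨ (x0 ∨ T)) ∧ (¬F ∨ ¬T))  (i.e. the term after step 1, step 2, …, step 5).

  start: ¬¬((T ∨ (x0 ∨ T)) ∧ (¬F ∨ ¬T))
  step 1: (T ∨ (x0 ∨ T)) ∧ (¬F ∨ ¬T)
  step 2: T ∧ (¬F ∨ ¬T)
  step 3: ¬F ∨ ¬T
  step 4: T ∨ ¬T
  step 5: T

Answer: after 5 steps: T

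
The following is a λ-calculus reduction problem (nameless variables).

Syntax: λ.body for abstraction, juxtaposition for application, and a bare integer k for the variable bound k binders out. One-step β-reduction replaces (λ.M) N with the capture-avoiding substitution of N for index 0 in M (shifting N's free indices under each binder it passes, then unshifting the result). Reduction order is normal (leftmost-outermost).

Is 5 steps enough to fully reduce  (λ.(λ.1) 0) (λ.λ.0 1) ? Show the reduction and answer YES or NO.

  start: (λ.(λ.1) 0) (λ.λ.0 1)
  step 1: (λ.λ.λ.0 1) (λ.λ.0 1)
  step 2: λ.λ.0 1

Answer: YES — reaches normal form λ.λ.0 1 in 2 ≤ 5 steps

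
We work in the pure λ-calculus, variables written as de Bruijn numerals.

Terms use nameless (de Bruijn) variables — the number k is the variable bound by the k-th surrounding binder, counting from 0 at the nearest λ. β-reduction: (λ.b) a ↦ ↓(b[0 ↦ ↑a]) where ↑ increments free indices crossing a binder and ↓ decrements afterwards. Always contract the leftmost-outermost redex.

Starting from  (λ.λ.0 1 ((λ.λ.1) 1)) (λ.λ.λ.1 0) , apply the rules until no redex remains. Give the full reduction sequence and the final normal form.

  start: (λ.λ.0 1 ((λ.λ.1) 1)) (λ.λ.λ.1 0)
  →1  λ.0 (λ.λ.λ.1 0) ((λ.λ.1) (λ.λ.λ.1 0))
  →2  λ.0 (λ.λ.λ.1 0) (λ.λ.λ.λ.1 0)

Answer: normal form = λ.0 (λ.λ.λ.1 0) (λ.λ.λ.λ.1 0)  (in 2 steps)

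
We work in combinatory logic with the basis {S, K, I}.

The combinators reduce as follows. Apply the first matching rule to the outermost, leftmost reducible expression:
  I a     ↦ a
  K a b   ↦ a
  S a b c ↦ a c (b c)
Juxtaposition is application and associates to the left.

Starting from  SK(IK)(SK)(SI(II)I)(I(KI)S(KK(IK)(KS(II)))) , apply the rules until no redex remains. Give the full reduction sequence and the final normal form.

Answer: normal form = KS  (in 9 steps)

Derivation:
  start: SK(IK)(SK)(SI(II)I)(I(KI)S(KK(IK)(KS(II))))
  [1] K(SK)(IK(SK))(SI(II)I)(I(KI)S(KK(IK)(KS(II))))
  [2] SK(SI(II)I)(I(KI)S(KK(IK)(KS(II))))
  [3] K(I(KI)S(KK(IK)(KS(II))))(SI(II)I(I(KI)S(KK(IK)(KS(II)))))
  [4] I(KI)S(KK(IK)(KS(II)))
  [5] KIS(KK(IK)(KS(II)))
  [6] I(KK(IK)(KS(II)))
  [7] KK(IK)(KS(II))
  [8] K(KS(II))
  [9] KS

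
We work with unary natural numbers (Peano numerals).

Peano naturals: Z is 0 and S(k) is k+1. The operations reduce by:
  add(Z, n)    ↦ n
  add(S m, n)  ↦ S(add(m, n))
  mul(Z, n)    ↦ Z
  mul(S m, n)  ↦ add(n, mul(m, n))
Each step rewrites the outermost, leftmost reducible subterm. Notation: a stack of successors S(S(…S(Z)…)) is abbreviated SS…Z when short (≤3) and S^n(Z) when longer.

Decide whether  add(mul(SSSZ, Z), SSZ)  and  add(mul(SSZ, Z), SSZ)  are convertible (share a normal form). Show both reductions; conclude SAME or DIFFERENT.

Answer: SAME — A ⇓ SSZ, B ⇓ SSZ

Reduction:
Term A:
  start: add(mul(SSSZ, Z), SSZ)
  [1] add(add(Z, mul(SSZ, Z)), SSZ)
  [2] add(mul(SSZ, Z), SSZ)
  [3] add(add(Z, mul(SZ, Z)), SSZ)
  [4] add(mul(SZ, Z), SSZ)
  [5] add(add(Z, mul(Z, Z)), SSZ)
  [6] add(mul(Z, Z), SSZ)
  [7] add(Z, SSZ)
  [8] SSZ

Term B:
  start: add(mul(SSZ, Z), SSZ)
  [1] add(add(Z, mul(SZ, Z)), SSZ)
  [2] add(mul(SZ, Z), SSZ)
  [3] add(add(Z, mul(Z, Z)), SSZ)
  [4] add(mul(Z, Z), SSZ)
  [5] add(Z, SSZ)
  [6] SSZ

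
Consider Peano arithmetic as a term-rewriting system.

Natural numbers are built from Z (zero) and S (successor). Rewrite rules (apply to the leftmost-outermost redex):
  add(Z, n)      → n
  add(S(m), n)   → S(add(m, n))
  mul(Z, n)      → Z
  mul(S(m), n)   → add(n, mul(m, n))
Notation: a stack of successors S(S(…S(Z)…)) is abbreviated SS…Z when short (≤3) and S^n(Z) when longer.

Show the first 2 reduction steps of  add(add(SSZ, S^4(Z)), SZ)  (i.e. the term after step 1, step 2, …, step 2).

  start: add(add(SSZ, S^4(Z)), SZ)
  [1] add(S(add(SZ, S^4(Z))), SZ)
  [2] S(add(add(SZ, S^4(Z)), SZ))

Answer: after 2 steps: S(add(add(SZ, S^4(Z)), SZ))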